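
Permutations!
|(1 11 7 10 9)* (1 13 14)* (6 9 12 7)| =|(1 11 6 9 13 14)(7 10 12)| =6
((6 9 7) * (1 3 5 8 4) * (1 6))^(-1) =((1 3 5 8 4 6 9 7))^(-1) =(1 7 9 6 4 8 5 3)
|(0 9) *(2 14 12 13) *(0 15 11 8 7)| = |(0 9 15 11 8 7)(2 14 12 13)| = 12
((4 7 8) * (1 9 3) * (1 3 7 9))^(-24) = ((4 9 7 8))^(-24) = (9)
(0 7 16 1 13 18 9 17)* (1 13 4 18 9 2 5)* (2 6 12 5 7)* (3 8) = (0 2 7 16 13 9 17)(1 4 18 6 12 5)(3 8) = [2, 4, 7, 8, 18, 1, 12, 16, 3, 17, 10, 11, 5, 9, 14, 15, 13, 0, 6]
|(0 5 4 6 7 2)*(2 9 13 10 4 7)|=|(0 5 7 9 13 10 4 6 2)|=9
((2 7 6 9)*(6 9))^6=(9)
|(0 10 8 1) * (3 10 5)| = 6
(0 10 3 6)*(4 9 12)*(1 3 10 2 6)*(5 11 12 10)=(0 2 6)(1 3)(4 9 10 5 11 12)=[2, 3, 6, 1, 9, 11, 0, 7, 8, 10, 5, 12, 4]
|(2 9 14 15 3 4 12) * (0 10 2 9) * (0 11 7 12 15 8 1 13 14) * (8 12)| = 33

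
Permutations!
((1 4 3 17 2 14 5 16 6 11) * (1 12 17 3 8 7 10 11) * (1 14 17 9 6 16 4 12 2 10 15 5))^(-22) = (1 6 12 14 9)(2 10)(4 15 8 5 7)(11 17)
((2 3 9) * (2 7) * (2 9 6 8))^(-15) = ((2 3 6 8)(7 9))^(-15) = (2 3 6 8)(7 9)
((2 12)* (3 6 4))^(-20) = (12)(3 6 4)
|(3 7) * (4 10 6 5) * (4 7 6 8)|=|(3 6 5 7)(4 10 8)|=12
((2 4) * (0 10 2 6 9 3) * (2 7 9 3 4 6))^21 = (0 2 7 3 4 10 6 9)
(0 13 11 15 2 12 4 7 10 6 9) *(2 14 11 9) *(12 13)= (0 12 4 7 10 6 2 13 9)(11 15 14)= [12, 1, 13, 3, 7, 5, 2, 10, 8, 0, 6, 15, 4, 9, 11, 14]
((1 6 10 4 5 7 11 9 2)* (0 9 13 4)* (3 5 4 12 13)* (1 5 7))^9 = (0 2 1 10 9 5 6)(12 13)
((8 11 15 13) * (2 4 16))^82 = (2 4 16)(8 15)(11 13)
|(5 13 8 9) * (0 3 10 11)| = |(0 3 10 11)(5 13 8 9)| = 4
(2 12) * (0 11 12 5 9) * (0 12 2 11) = [0, 1, 5, 3, 4, 9, 6, 7, 8, 12, 10, 2, 11] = (2 5 9 12 11)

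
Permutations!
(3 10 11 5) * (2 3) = (2 3 10 11 5) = [0, 1, 3, 10, 4, 2, 6, 7, 8, 9, 11, 5]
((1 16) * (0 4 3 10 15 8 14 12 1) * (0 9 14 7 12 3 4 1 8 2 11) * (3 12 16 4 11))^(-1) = ((0 1 4 11)(2 3 10 15)(7 16 9 14 12 8))^(-1) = (0 11 4 1)(2 15 10 3)(7 8 12 14 9 16)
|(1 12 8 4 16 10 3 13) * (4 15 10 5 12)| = 10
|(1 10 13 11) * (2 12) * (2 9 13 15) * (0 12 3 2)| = 8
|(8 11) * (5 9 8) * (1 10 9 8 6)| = |(1 10 9 6)(5 8 11)| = 12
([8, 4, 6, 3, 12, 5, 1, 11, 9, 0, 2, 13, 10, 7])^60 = (13)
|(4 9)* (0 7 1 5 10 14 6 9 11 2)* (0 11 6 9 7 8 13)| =24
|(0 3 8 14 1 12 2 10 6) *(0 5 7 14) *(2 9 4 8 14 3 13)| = |(0 13 2 10 6 5 7 3 14 1 12 9 4 8)| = 14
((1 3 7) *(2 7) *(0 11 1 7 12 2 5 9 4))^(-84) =(12)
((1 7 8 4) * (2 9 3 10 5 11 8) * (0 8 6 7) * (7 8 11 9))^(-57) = (0 8)(1 6)(2 7)(3 9 5 10)(4 11)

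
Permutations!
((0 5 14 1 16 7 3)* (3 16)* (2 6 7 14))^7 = ((0 5 2 6 7 16 14 1 3))^7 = (0 1 16 6 5 3 14 7 2)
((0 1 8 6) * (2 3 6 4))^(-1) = (0 6 3 2 4 8 1)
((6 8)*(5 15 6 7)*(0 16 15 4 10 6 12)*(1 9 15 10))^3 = ((0 16 10 6 8 7 5 4 1 9 15 12))^3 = (0 6 5 9)(1 12 10 7)(4 15 16 8)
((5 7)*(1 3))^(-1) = ((1 3)(5 7))^(-1) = (1 3)(5 7)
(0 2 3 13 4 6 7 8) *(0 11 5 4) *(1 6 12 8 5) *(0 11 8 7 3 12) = (0 2 12 7 5 4)(1 6 3 13 11) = [2, 6, 12, 13, 0, 4, 3, 5, 8, 9, 10, 1, 7, 11]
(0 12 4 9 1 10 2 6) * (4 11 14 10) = (0 12 11 14 10 2 6)(1 4 9) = [12, 4, 6, 3, 9, 5, 0, 7, 8, 1, 2, 14, 11, 13, 10]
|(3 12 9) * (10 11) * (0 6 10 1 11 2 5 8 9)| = 18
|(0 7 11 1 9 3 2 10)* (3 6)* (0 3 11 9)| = 6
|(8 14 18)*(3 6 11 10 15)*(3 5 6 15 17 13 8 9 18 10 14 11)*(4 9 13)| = |(3 15 5 6)(4 9 18 13 8 11 14 10 17)| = 36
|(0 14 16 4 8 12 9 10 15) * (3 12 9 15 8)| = 21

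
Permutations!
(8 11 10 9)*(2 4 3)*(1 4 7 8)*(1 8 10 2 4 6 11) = (1 6 11 2 7 10 9 8)(3 4) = [0, 6, 7, 4, 3, 5, 11, 10, 1, 8, 9, 2]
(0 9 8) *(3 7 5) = (0 9 8)(3 7 5) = [9, 1, 2, 7, 4, 3, 6, 5, 0, 8]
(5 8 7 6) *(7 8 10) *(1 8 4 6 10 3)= [0, 8, 2, 1, 6, 3, 5, 10, 4, 9, 7]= (1 8 4 6 5 3)(7 10)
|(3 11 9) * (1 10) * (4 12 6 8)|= 12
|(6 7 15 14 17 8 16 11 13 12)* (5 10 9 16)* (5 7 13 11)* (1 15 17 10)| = 21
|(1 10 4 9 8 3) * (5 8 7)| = 8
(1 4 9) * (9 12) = (1 4 12 9) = [0, 4, 2, 3, 12, 5, 6, 7, 8, 1, 10, 11, 9]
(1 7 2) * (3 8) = (1 7 2)(3 8) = [0, 7, 1, 8, 4, 5, 6, 2, 3]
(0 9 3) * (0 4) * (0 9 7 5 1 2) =(0 7 5 1 2)(3 4 9) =[7, 2, 0, 4, 9, 1, 6, 5, 8, 3]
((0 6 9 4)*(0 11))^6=(0 6 9 4 11)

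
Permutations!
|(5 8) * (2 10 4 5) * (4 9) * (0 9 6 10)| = |(0 9 4 5 8 2)(6 10)| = 6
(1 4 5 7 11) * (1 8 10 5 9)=[0, 4, 2, 3, 9, 7, 6, 11, 10, 1, 5, 8]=(1 4 9)(5 7 11 8 10)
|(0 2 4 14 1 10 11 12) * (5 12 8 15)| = 11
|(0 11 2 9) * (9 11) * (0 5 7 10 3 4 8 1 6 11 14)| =13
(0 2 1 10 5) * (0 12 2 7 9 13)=(0 7 9 13)(1 10 5 12 2)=[7, 10, 1, 3, 4, 12, 6, 9, 8, 13, 5, 11, 2, 0]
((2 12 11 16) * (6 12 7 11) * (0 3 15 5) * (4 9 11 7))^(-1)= (0 5 15 3)(2 16 11 9 4)(6 12)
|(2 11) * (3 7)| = 2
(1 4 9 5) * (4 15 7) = [0, 15, 2, 3, 9, 1, 6, 4, 8, 5, 10, 11, 12, 13, 14, 7] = (1 15 7 4 9 5)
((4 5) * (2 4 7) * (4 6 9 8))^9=((2 6 9 8 4 5 7))^9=(2 9 4 7 6 8 5)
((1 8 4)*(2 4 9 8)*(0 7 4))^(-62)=(9)(0 1 7 2 4)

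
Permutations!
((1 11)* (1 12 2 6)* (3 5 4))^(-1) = (1 6 2 12 11)(3 4 5)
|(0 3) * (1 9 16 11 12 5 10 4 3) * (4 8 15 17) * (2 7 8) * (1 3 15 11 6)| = |(0 3)(1 9 16 6)(2 7 8 11 12 5 10)(4 15 17)| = 84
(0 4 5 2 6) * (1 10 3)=(0 4 5 2 6)(1 10 3)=[4, 10, 6, 1, 5, 2, 0, 7, 8, 9, 3]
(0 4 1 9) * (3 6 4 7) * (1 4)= (0 7 3 6 1 9)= [7, 9, 2, 6, 4, 5, 1, 3, 8, 0]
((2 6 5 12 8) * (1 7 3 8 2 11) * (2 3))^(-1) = ((1 7 2 6 5 12 3 8 11))^(-1) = (1 11 8 3 12 5 6 2 7)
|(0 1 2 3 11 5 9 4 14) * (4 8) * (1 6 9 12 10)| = |(0 6 9 8 4 14)(1 2 3 11 5 12 10)| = 42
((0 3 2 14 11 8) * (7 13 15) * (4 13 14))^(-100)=((0 3 2 4 13 15 7 14 11 8))^(-100)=(15)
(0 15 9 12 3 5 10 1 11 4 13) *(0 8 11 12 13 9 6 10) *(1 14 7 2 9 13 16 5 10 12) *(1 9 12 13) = (0 15 6 13 8 11 4 1 9 16 5)(2 12 3 10 14 7) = [15, 9, 12, 10, 1, 0, 13, 2, 11, 16, 14, 4, 3, 8, 7, 6, 5]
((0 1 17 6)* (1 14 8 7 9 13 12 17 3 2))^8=(0 6 17 12 13 9 7 8 14)(1 2 3)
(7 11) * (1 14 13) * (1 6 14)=(6 14 13)(7 11)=[0, 1, 2, 3, 4, 5, 14, 11, 8, 9, 10, 7, 12, 6, 13]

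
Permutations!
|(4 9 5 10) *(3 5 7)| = 6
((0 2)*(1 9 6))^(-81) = ((0 2)(1 9 6))^(-81) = (9)(0 2)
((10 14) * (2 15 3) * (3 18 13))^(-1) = (2 3 13 18 15)(10 14)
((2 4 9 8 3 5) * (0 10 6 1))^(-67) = ((0 10 6 1)(2 4 9 8 3 5))^(-67) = (0 10 6 1)(2 5 3 8 9 4)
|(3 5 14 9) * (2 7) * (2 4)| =12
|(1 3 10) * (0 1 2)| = 5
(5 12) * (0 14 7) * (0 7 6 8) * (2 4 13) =(0 14 6 8)(2 4 13)(5 12) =[14, 1, 4, 3, 13, 12, 8, 7, 0, 9, 10, 11, 5, 2, 6]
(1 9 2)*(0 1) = (0 1 9 2) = [1, 9, 0, 3, 4, 5, 6, 7, 8, 2]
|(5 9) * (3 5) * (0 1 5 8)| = 6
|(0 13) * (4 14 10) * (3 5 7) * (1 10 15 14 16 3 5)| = |(0 13)(1 10 4 16 3)(5 7)(14 15)| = 10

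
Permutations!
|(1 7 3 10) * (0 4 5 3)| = |(0 4 5 3 10 1 7)| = 7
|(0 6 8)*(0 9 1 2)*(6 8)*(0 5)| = 6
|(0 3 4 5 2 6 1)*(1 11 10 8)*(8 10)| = |(0 3 4 5 2 6 11 8 1)| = 9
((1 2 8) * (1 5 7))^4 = (1 7 5 8 2)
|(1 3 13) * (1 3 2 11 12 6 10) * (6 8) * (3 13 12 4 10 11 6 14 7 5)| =|(1 2 6 11 4 10)(3 12 8 14 7 5)| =6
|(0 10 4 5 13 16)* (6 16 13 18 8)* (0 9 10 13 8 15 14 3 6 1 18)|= 14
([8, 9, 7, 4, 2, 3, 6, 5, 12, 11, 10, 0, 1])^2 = [12, 11, 5, 2, 7, 4, 6, 3, 1, 0, 10, 8, 9]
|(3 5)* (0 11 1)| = 6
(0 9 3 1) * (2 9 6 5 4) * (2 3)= (0 6 5 4 3 1)(2 9)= [6, 0, 9, 1, 3, 4, 5, 7, 8, 2]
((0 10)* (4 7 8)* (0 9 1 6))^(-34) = (0 10 9 1 6)(4 8 7)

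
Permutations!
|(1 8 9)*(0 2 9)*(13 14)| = |(0 2 9 1 8)(13 14)| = 10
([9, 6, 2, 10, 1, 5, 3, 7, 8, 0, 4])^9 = [9, 4, 2, 6, 10, 5, 1, 7, 8, 0, 3]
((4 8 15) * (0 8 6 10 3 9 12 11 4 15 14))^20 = (15)(0 14 8)(3 10 6 4 11 12 9)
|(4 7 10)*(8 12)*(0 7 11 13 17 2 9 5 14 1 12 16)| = 15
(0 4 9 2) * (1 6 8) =(0 4 9 2)(1 6 8) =[4, 6, 0, 3, 9, 5, 8, 7, 1, 2]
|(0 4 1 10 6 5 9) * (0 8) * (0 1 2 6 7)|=10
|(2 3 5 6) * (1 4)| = |(1 4)(2 3 5 6)| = 4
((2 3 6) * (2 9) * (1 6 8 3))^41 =(1 6 9 2)(3 8)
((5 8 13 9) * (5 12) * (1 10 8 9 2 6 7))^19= (1 6 13 10 7 2 8)(5 9 12)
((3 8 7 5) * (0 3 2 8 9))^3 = (9)(2 5 7 8)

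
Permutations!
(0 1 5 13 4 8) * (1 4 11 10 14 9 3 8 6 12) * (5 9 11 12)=[4, 9, 2, 8, 6, 13, 5, 7, 0, 3, 14, 10, 1, 12, 11]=(0 4 6 5 13 12 1 9 3 8)(10 14 11)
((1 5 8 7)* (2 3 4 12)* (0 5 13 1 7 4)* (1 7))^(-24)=((0 5 8 4 12 2 3)(1 13 7))^(-24)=(13)(0 12 5 2 8 3 4)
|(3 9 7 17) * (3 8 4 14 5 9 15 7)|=9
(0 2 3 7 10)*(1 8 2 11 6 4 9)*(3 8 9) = (0 11 6 4 3 7 10)(1 9)(2 8) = [11, 9, 8, 7, 3, 5, 4, 10, 2, 1, 0, 6]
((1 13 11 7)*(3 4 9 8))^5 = ((1 13 11 7)(3 4 9 8))^5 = (1 13 11 7)(3 4 9 8)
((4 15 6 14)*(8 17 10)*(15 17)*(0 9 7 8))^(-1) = (0 10 17 4 14 6 15 8 7 9)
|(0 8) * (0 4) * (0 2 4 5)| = |(0 8 5)(2 4)| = 6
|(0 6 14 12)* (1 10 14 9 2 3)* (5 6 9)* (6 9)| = 10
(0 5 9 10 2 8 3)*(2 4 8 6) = [5, 1, 6, 0, 8, 9, 2, 7, 3, 10, 4] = (0 5 9 10 4 8 3)(2 6)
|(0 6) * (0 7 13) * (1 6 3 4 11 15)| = 9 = |(0 3 4 11 15 1 6 7 13)|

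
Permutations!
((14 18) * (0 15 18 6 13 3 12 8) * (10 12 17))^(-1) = (0 8 12 10 17 3 13 6 14 18 15)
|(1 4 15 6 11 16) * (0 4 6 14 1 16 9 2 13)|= |(16)(0 4 15 14 1 6 11 9 2 13)|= 10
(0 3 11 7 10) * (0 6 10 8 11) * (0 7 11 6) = [3, 1, 2, 7, 4, 5, 10, 8, 6, 9, 0, 11] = (11)(0 3 7 8 6 10)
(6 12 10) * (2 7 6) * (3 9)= (2 7 6 12 10)(3 9)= [0, 1, 7, 9, 4, 5, 12, 6, 8, 3, 2, 11, 10]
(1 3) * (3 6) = [0, 6, 2, 1, 4, 5, 3] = (1 6 3)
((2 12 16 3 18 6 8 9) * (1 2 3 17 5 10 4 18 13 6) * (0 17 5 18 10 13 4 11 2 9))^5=((0 17 18 1 9 3 4 10 11 2 12 16 5 13 6 8))^5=(0 3 12 8 9 2 6 1 11 13 18 10 5 17 4 16)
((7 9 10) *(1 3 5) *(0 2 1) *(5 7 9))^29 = (0 5 7 3 1 2)(9 10)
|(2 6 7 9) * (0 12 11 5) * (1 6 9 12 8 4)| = |(0 8 4 1 6 7 12 11 5)(2 9)| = 18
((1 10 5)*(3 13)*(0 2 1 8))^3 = ((0 2 1 10 5 8)(3 13))^3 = (0 10)(1 8)(2 5)(3 13)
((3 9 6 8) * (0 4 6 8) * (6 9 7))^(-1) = ((0 4 9 8 3 7 6))^(-1) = (0 6 7 3 8 9 4)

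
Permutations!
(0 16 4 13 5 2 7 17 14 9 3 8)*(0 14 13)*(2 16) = [2, 1, 7, 8, 0, 16, 6, 17, 14, 3, 10, 11, 12, 5, 9, 15, 4, 13] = (0 2 7 17 13 5 16 4)(3 8 14 9)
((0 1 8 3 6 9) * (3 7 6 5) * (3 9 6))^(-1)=(0 9 5 3 7 8 1)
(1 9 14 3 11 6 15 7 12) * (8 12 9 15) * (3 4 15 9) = [0, 9, 2, 11, 15, 5, 8, 3, 12, 14, 10, 6, 1, 13, 4, 7] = (1 9 14 4 15 7 3 11 6 8 12)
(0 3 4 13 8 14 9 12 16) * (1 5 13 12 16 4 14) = (0 3 14 9 16)(1 5 13 8)(4 12) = [3, 5, 2, 14, 12, 13, 6, 7, 1, 16, 10, 11, 4, 8, 9, 15, 0]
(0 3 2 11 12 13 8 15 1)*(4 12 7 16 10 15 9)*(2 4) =[3, 0, 11, 4, 12, 5, 6, 16, 9, 2, 15, 7, 13, 8, 14, 1, 10] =(0 3 4 12 13 8 9 2 11 7 16 10 15 1)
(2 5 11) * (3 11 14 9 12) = [0, 1, 5, 11, 4, 14, 6, 7, 8, 12, 10, 2, 3, 13, 9] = (2 5 14 9 12 3 11)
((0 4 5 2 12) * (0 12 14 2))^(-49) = ((0 4 5)(2 14))^(-49) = (0 5 4)(2 14)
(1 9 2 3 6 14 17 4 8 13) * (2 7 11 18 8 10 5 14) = [0, 9, 3, 6, 10, 14, 2, 11, 13, 7, 5, 18, 12, 1, 17, 15, 16, 4, 8] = (1 9 7 11 18 8 13)(2 3 6)(4 10 5 14 17)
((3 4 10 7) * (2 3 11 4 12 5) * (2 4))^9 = ((2 3 12 5 4 10 7 11))^9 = (2 3 12 5 4 10 7 11)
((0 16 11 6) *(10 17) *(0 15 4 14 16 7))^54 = ((0 7)(4 14 16 11 6 15)(10 17))^54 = (17)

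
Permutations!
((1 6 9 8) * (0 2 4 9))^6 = ((0 2 4 9 8 1 6))^6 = (0 6 1 8 9 4 2)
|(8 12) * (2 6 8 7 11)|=6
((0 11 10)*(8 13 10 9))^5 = (0 10 13 8 9 11)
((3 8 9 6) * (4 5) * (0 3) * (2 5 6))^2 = ((0 3 8 9 2 5 4 6))^2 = (0 8 2 4)(3 9 5 6)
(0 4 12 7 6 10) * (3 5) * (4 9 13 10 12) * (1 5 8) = [9, 5, 2, 8, 4, 3, 12, 6, 1, 13, 0, 11, 7, 10] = (0 9 13 10)(1 5 3 8)(6 12 7)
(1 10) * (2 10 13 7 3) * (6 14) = (1 13 7 3 2 10)(6 14) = [0, 13, 10, 2, 4, 5, 14, 3, 8, 9, 1, 11, 12, 7, 6]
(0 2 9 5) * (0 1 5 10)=(0 2 9 10)(1 5)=[2, 5, 9, 3, 4, 1, 6, 7, 8, 10, 0]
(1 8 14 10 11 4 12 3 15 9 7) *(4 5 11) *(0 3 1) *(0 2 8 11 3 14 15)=(0 14 10 4 12 1 11 5 3)(2 8 15 9 7)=[14, 11, 8, 0, 12, 3, 6, 2, 15, 7, 4, 5, 1, 13, 10, 9]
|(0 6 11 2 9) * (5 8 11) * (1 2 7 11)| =14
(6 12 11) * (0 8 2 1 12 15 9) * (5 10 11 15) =(0 8 2 1 12 15 9)(5 10 11 6) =[8, 12, 1, 3, 4, 10, 5, 7, 2, 0, 11, 6, 15, 13, 14, 9]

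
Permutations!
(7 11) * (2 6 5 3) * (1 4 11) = (1 4 11 7)(2 6 5 3) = [0, 4, 6, 2, 11, 3, 5, 1, 8, 9, 10, 7]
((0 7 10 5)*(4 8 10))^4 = (0 10 4)(5 8 7)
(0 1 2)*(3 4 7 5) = (0 1 2)(3 4 7 5) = [1, 2, 0, 4, 7, 3, 6, 5]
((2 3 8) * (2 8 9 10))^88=(10)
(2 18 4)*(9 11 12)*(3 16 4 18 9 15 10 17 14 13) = (18)(2 9 11 12 15 10 17 14 13 3 16 4) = [0, 1, 9, 16, 2, 5, 6, 7, 8, 11, 17, 12, 15, 3, 13, 10, 4, 14, 18]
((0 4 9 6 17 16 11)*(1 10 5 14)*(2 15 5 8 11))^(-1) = (0 11 8 10 1 14 5 15 2 16 17 6 9 4)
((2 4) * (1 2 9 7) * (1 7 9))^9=(9)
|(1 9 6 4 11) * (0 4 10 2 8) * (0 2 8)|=9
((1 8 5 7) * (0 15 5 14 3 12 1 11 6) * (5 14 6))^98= (0 14 12 8)(1 6 15 3)(5 11 7)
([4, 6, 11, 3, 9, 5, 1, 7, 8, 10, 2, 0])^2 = (0 9 2)(4 10 11)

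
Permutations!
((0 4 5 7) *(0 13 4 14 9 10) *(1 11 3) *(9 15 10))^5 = ((0 14 15 10)(1 11 3)(4 5 7 13))^5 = (0 14 15 10)(1 3 11)(4 5 7 13)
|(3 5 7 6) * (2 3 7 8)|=4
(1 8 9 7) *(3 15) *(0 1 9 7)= (0 1 8 7 9)(3 15)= [1, 8, 2, 15, 4, 5, 6, 9, 7, 0, 10, 11, 12, 13, 14, 3]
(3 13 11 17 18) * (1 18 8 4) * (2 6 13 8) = [0, 18, 6, 8, 1, 5, 13, 7, 4, 9, 10, 17, 12, 11, 14, 15, 16, 2, 3] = (1 18 3 8 4)(2 6 13 11 17)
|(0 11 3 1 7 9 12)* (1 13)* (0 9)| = |(0 11 3 13 1 7)(9 12)| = 6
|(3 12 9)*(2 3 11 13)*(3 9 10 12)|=|(2 9 11 13)(10 12)|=4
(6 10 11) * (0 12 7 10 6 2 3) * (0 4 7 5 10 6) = (0 12 5 10 11 2 3 4 7 6) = [12, 1, 3, 4, 7, 10, 0, 6, 8, 9, 11, 2, 5]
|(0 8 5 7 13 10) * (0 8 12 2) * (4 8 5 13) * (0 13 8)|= 8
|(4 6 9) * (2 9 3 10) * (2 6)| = |(2 9 4)(3 10 6)| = 3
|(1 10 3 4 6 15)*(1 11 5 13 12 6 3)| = 6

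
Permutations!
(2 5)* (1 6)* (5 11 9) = [0, 6, 11, 3, 4, 2, 1, 7, 8, 5, 10, 9] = (1 6)(2 11 9 5)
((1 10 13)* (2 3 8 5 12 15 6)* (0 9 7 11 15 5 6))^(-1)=(0 15 11 7 9)(1 13 10)(2 6 8 3)(5 12)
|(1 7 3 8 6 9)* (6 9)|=5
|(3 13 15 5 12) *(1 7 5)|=7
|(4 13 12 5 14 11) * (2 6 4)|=|(2 6 4 13 12 5 14 11)|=8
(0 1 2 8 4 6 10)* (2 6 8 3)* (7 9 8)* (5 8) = [1, 6, 3, 2, 7, 8, 10, 9, 4, 5, 0] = (0 1 6 10)(2 3)(4 7 9 5 8)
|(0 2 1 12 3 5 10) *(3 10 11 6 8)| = 5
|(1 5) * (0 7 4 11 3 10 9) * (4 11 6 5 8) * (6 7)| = 11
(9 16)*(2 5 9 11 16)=(2 5 9)(11 16)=[0, 1, 5, 3, 4, 9, 6, 7, 8, 2, 10, 16, 12, 13, 14, 15, 11]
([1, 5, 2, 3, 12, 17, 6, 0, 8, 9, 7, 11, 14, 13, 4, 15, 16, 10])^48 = (17)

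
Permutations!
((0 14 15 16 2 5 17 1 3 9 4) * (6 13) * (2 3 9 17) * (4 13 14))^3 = ((0 4)(1 9 13 6 14 15 16 3 17)(2 5))^3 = (0 4)(1 6 16)(2 5)(3 9 14)(13 15 17)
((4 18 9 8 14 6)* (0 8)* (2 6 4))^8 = ((0 8 14 4 18 9)(2 6))^8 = (0 14 18)(4 9 8)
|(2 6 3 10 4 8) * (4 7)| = 7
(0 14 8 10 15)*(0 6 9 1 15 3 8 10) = [14, 15, 2, 8, 4, 5, 9, 7, 0, 1, 3, 11, 12, 13, 10, 6] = (0 14 10 3 8)(1 15 6 9)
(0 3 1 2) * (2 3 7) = (0 7 2)(1 3) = [7, 3, 0, 1, 4, 5, 6, 2]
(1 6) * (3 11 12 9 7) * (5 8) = (1 6)(3 11 12 9 7)(5 8) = [0, 6, 2, 11, 4, 8, 1, 3, 5, 7, 10, 12, 9]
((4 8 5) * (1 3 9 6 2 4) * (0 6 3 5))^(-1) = (0 8 4 2 6)(1 5)(3 9)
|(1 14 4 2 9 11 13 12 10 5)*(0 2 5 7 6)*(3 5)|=|(0 2 9 11 13 12 10 7 6)(1 14 4 3 5)|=45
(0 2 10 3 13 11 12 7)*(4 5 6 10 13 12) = (0 2 13 11 4 5 6 10 3 12 7) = [2, 1, 13, 12, 5, 6, 10, 0, 8, 9, 3, 4, 7, 11]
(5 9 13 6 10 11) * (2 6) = (2 6 10 11 5 9 13) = [0, 1, 6, 3, 4, 9, 10, 7, 8, 13, 11, 5, 12, 2]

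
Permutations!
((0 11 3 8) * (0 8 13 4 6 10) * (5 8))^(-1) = (0 10 6 4 13 3 11)(5 8)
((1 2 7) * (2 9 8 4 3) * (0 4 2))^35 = (9)(0 3 4)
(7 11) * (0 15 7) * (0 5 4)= (0 15 7 11 5 4)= [15, 1, 2, 3, 0, 4, 6, 11, 8, 9, 10, 5, 12, 13, 14, 7]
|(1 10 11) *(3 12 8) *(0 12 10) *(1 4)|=|(0 12 8 3 10 11 4 1)|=8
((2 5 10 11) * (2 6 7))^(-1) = ((2 5 10 11 6 7))^(-1) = (2 7 6 11 10 5)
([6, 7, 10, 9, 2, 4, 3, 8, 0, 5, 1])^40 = (0 10 9 8 2 3 7 4 6 1 5)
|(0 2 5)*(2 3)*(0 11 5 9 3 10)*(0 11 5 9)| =|(0 10 11 9 3 2)| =6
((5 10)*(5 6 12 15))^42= ((5 10 6 12 15))^42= (5 6 15 10 12)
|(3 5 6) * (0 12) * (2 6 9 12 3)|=10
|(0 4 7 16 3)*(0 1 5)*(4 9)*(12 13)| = |(0 9 4 7 16 3 1 5)(12 13)| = 8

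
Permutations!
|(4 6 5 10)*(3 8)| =4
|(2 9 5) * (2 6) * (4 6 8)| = 6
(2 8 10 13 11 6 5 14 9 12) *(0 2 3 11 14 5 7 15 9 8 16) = (0 2 16)(3 11 6 7 15 9 12)(8 10 13 14) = [2, 1, 16, 11, 4, 5, 7, 15, 10, 12, 13, 6, 3, 14, 8, 9, 0]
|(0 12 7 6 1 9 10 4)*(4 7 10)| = |(0 12 10 7 6 1 9 4)| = 8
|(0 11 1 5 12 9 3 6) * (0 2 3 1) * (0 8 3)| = |(0 11 8 3 6 2)(1 5 12 9)| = 12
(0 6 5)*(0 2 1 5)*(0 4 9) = (0 6 4 9)(1 5 2) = [6, 5, 1, 3, 9, 2, 4, 7, 8, 0]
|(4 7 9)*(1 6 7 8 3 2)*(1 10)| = |(1 6 7 9 4 8 3 2 10)| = 9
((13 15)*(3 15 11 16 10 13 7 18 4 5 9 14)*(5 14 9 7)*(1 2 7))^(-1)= (1 5 15 3 14 4 18 7 2)(10 16 11 13)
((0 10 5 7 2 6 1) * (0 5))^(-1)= (0 10)(1 6 2 7 5)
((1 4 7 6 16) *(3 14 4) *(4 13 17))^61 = ((1 3 14 13 17 4 7 6 16))^61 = (1 6 4 13 3 16 7 17 14)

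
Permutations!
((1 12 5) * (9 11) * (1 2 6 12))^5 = ((2 6 12 5)(9 11))^5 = (2 6 12 5)(9 11)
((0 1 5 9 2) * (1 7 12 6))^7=((0 7 12 6 1 5 9 2))^7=(0 2 9 5 1 6 12 7)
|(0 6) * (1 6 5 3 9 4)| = 7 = |(0 5 3 9 4 1 6)|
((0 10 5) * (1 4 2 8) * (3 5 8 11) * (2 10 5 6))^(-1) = (0 5)(1 8 10 4)(2 6 3 11)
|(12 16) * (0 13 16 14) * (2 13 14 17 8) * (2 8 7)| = |(0 14)(2 13 16 12 17 7)| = 6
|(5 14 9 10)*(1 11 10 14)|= 4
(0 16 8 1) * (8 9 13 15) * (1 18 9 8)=(0 16 8 18 9 13 15 1)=[16, 0, 2, 3, 4, 5, 6, 7, 18, 13, 10, 11, 12, 15, 14, 1, 8, 17, 9]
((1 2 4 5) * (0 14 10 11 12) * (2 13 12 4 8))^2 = (0 10 4 1 12 14 11 5 13)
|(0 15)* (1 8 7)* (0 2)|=|(0 15 2)(1 8 7)|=3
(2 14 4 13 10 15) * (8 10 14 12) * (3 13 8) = [0, 1, 12, 13, 8, 5, 6, 7, 10, 9, 15, 11, 3, 14, 4, 2] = (2 12 3 13 14 4 8 10 15)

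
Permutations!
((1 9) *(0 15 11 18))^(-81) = ((0 15 11 18)(1 9))^(-81) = (0 18 11 15)(1 9)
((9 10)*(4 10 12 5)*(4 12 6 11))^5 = ((4 10 9 6 11)(5 12))^5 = (5 12)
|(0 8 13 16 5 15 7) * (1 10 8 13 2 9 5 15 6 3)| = 40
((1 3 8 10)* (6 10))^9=(1 10 6 8 3)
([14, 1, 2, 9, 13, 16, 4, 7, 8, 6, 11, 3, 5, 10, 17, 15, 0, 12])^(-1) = [16, 1, 2, 11, 6, 12, 9, 7, 8, 3, 13, 10, 17, 4, 0, 15, 5, 14]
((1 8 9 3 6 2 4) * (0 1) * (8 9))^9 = (0 9 6 4 1 3 2)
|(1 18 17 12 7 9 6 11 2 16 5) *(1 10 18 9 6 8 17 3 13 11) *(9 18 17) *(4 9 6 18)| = 55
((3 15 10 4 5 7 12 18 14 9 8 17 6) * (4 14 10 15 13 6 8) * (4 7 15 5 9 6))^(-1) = ((3 13 4 9 7 12 18 10 14 6)(5 15)(8 17))^(-1) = (3 6 14 10 18 12 7 9 4 13)(5 15)(8 17)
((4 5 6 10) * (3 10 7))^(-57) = (3 5)(4 7)(6 10)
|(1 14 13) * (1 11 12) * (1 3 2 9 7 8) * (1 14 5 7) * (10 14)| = |(1 5 7 8 10 14 13 11 12 3 2 9)| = 12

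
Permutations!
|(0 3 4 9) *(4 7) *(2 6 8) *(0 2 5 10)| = 10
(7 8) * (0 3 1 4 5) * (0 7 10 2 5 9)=[3, 4, 5, 1, 9, 7, 6, 8, 10, 0, 2]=(0 3 1 4 9)(2 5 7 8 10)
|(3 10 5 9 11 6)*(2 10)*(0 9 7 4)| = |(0 9 11 6 3 2 10 5 7 4)| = 10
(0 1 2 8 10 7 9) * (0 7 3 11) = [1, 2, 8, 11, 4, 5, 6, 9, 10, 7, 3, 0] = (0 1 2 8 10 3 11)(7 9)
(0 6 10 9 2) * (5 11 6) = [5, 1, 0, 3, 4, 11, 10, 7, 8, 2, 9, 6] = (0 5 11 6 10 9 2)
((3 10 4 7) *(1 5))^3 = (1 5)(3 7 4 10)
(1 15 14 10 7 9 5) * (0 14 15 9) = (15)(0 14 10 7)(1 9 5) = [14, 9, 2, 3, 4, 1, 6, 0, 8, 5, 7, 11, 12, 13, 10, 15]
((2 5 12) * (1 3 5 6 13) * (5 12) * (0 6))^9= (0 13 3 2 6 1 12)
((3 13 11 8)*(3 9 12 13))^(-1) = (8 11 13 12 9)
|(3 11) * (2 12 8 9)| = 4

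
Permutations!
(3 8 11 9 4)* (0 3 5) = (0 3 8 11 9 4 5) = [3, 1, 2, 8, 5, 0, 6, 7, 11, 4, 10, 9]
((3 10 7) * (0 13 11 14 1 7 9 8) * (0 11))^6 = ((0 13)(1 7 3 10 9 8 11 14))^6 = (1 11 9 3)(7 14 8 10)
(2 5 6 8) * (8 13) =[0, 1, 5, 3, 4, 6, 13, 7, 2, 9, 10, 11, 12, 8] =(2 5 6 13 8)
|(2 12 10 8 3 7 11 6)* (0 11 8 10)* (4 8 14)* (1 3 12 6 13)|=|(0 11 13 1 3 7 14 4 8 12)(2 6)|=10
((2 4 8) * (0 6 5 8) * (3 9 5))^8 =(9)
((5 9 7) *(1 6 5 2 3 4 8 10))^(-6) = (1 7 8 5 3)(2 10 9 4 6)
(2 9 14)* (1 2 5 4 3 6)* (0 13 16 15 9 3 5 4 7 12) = (0 13 16 15 9 14 4 5 7 12)(1 2 3 6) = [13, 2, 3, 6, 5, 7, 1, 12, 8, 14, 10, 11, 0, 16, 4, 9, 15]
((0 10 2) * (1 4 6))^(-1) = (0 2 10)(1 6 4)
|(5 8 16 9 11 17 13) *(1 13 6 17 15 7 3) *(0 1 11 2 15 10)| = |(0 1 13 5 8 16 9 2 15 7 3 11 10)(6 17)| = 26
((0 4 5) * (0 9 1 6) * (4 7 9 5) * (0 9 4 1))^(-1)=((0 7 4 1 6 9))^(-1)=(0 9 6 1 4 7)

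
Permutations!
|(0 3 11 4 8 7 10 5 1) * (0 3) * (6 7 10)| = |(1 3 11 4 8 10 5)(6 7)| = 14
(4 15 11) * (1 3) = (1 3)(4 15 11) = [0, 3, 2, 1, 15, 5, 6, 7, 8, 9, 10, 4, 12, 13, 14, 11]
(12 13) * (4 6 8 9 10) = (4 6 8 9 10)(12 13) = [0, 1, 2, 3, 6, 5, 8, 7, 9, 10, 4, 11, 13, 12]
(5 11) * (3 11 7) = [0, 1, 2, 11, 4, 7, 6, 3, 8, 9, 10, 5] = (3 11 5 7)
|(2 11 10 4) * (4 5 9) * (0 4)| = |(0 4 2 11 10 5 9)| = 7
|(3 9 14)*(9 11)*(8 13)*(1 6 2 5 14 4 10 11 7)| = |(1 6 2 5 14 3 7)(4 10 11 9)(8 13)| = 28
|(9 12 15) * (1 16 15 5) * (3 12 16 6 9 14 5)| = |(1 6 9 16 15 14 5)(3 12)| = 14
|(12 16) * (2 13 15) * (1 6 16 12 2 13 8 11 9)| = |(1 6 16 2 8 11 9)(13 15)| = 14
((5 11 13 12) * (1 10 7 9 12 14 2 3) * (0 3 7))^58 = (0 1)(2 9 5 13)(3 10)(7 12 11 14)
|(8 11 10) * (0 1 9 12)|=|(0 1 9 12)(8 11 10)|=12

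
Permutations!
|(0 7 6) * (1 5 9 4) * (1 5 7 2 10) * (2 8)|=|(0 8 2 10 1 7 6)(4 5 9)|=21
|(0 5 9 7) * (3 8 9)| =|(0 5 3 8 9 7)| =6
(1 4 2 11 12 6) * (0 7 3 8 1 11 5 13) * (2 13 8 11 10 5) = [7, 4, 2, 11, 13, 8, 10, 3, 1, 9, 5, 12, 6, 0] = (0 7 3 11 12 6 10 5 8 1 4 13)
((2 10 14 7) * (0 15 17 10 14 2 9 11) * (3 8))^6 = (0 7 10)(2 15 9)(11 14 17)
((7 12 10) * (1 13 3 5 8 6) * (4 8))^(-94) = ((1 13 3 5 4 8 6)(7 12 10))^(-94) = (1 4 13 8 3 6 5)(7 10 12)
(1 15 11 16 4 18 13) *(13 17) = [0, 15, 2, 3, 18, 5, 6, 7, 8, 9, 10, 16, 12, 1, 14, 11, 4, 13, 17] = (1 15 11 16 4 18 17 13)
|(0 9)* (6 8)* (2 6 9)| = 5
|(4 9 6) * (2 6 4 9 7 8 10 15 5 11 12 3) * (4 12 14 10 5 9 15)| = |(2 6 15 9 12 3)(4 7 8 5 11 14 10)| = 42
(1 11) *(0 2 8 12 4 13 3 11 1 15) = (0 2 8 12 4 13 3 11 15) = [2, 1, 8, 11, 13, 5, 6, 7, 12, 9, 10, 15, 4, 3, 14, 0]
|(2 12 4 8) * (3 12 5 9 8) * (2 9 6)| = |(2 5 6)(3 12 4)(8 9)| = 6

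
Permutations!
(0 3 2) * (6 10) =(0 3 2)(6 10) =[3, 1, 0, 2, 4, 5, 10, 7, 8, 9, 6]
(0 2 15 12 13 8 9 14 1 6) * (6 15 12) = (0 2 12 13 8 9 14 1 15 6) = [2, 15, 12, 3, 4, 5, 0, 7, 9, 14, 10, 11, 13, 8, 1, 6]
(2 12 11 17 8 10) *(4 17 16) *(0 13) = [13, 1, 12, 3, 17, 5, 6, 7, 10, 9, 2, 16, 11, 0, 14, 15, 4, 8] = (0 13)(2 12 11 16 4 17 8 10)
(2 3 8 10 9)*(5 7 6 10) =(2 3 8 5 7 6 10 9) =[0, 1, 3, 8, 4, 7, 10, 6, 5, 2, 9]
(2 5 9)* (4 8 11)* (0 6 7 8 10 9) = (0 6 7 8 11 4 10 9 2 5) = [6, 1, 5, 3, 10, 0, 7, 8, 11, 2, 9, 4]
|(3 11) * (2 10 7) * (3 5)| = |(2 10 7)(3 11 5)| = 3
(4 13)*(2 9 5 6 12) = (2 9 5 6 12)(4 13) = [0, 1, 9, 3, 13, 6, 12, 7, 8, 5, 10, 11, 2, 4]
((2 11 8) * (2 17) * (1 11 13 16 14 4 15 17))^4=((1 11 8)(2 13 16 14 4 15 17))^4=(1 11 8)(2 4 13 15 16 17 14)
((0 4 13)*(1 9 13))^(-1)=(0 13 9 1 4)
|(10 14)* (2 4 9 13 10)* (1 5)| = |(1 5)(2 4 9 13 10 14)| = 6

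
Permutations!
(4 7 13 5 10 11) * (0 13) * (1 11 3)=(0 13 5 10 3 1 11 4 7)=[13, 11, 2, 1, 7, 10, 6, 0, 8, 9, 3, 4, 12, 5]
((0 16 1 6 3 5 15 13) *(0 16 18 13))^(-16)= (0 13 1 3 15 18 16 6 5)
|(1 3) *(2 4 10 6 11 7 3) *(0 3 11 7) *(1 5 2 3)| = 10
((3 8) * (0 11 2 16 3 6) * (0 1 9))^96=(0 6 16)(1 3 11)(2 9 8)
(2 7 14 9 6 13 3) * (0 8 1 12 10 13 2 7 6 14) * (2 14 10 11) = (0 8 1 12 11 2 6 14 9 10 13 3 7) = [8, 12, 6, 7, 4, 5, 14, 0, 1, 10, 13, 2, 11, 3, 9]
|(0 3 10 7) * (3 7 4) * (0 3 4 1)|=|(0 7 3 10 1)|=5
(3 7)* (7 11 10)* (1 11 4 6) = (1 11 10 7 3 4 6) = [0, 11, 2, 4, 6, 5, 1, 3, 8, 9, 7, 10]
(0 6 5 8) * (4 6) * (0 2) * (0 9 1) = (0 4 6 5 8 2 9 1) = [4, 0, 9, 3, 6, 8, 5, 7, 2, 1]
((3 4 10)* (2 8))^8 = (3 10 4)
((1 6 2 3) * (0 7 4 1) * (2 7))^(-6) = ((0 2 3)(1 6 7 4))^(-6) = (1 7)(4 6)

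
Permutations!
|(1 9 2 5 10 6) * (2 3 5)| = |(1 9 3 5 10 6)| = 6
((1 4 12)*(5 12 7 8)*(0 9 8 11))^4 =((0 9 8 5 12 1 4 7 11))^4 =(0 12 11 5 7 8 4 9 1)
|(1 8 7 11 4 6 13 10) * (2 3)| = 8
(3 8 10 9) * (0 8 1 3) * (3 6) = [8, 6, 2, 1, 4, 5, 3, 7, 10, 0, 9] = (0 8 10 9)(1 6 3)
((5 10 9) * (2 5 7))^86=((2 5 10 9 7))^86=(2 5 10 9 7)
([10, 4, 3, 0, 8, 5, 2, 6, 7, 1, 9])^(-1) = [3, 9, 6, 2, 1, 5, 7, 8, 4, 10, 0]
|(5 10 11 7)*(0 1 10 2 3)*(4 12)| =8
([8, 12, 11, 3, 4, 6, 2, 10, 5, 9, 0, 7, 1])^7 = [10, 12, 6, 3, 4, 8, 5, 11, 0, 9, 7, 2, 1]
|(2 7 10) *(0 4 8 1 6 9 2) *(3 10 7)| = 9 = |(0 4 8 1 6 9 2 3 10)|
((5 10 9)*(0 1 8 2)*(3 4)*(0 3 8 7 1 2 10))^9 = ((0 2 3 4 8 10 9 5)(1 7))^9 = (0 2 3 4 8 10 9 5)(1 7)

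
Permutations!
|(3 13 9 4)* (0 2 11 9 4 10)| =15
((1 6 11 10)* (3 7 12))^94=(1 11)(3 7 12)(6 10)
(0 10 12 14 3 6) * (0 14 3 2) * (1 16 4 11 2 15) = (0 10 12 3 6 14 15 1 16 4 11 2) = [10, 16, 0, 6, 11, 5, 14, 7, 8, 9, 12, 2, 3, 13, 15, 1, 4]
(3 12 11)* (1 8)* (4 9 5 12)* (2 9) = (1 8)(2 9 5 12 11 3 4) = [0, 8, 9, 4, 2, 12, 6, 7, 1, 5, 10, 3, 11]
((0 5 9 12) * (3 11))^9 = ((0 5 9 12)(3 11))^9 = (0 5 9 12)(3 11)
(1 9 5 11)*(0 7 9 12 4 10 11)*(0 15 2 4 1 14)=(0 7 9 5 15 2 4 10 11 14)(1 12)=[7, 12, 4, 3, 10, 15, 6, 9, 8, 5, 11, 14, 1, 13, 0, 2]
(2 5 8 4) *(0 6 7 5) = [6, 1, 0, 3, 2, 8, 7, 5, 4] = (0 6 7 5 8 4 2)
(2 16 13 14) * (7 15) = (2 16 13 14)(7 15) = [0, 1, 16, 3, 4, 5, 6, 15, 8, 9, 10, 11, 12, 14, 2, 7, 13]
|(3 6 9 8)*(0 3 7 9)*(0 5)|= |(0 3 6 5)(7 9 8)|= 12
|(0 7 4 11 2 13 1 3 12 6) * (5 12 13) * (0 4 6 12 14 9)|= 9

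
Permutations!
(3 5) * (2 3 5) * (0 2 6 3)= (0 2)(3 6)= [2, 1, 0, 6, 4, 5, 3]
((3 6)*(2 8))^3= (2 8)(3 6)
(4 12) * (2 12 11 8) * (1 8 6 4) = (1 8 2 12)(4 11 6) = [0, 8, 12, 3, 11, 5, 4, 7, 2, 9, 10, 6, 1]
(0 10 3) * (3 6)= (0 10 6 3)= [10, 1, 2, 0, 4, 5, 3, 7, 8, 9, 6]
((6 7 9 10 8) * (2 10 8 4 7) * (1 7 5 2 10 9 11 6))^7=((1 7 11 6 10 4 5 2 9 8))^7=(1 2 10 7 9 4 11 8 5 6)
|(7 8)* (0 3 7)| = 4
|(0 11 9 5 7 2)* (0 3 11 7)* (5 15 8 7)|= 14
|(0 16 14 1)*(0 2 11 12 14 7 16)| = 10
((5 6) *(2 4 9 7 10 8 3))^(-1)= ((2 4 9 7 10 8 3)(5 6))^(-1)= (2 3 8 10 7 9 4)(5 6)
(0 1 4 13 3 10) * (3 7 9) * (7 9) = [1, 4, 2, 10, 13, 5, 6, 7, 8, 3, 0, 11, 12, 9] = (0 1 4 13 9 3 10)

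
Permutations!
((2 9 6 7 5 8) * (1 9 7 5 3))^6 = ((1 9 6 5 8 2 7 3))^6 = (1 7 8 6)(2 5 9 3)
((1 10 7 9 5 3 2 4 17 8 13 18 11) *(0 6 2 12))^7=(0 18 3 8 9 4 10 6 11 12 13 5 17 7 2 1)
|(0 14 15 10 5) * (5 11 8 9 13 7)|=10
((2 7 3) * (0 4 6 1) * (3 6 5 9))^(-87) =(0 9 7)(1 5 2)(3 6 4)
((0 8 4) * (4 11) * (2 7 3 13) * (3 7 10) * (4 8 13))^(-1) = (0 4 3 10 2 13)(8 11)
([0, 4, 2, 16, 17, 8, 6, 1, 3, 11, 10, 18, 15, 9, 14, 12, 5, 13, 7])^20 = (1 9)(4 11)(7 13)(17 18)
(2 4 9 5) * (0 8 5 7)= [8, 1, 4, 3, 9, 2, 6, 0, 5, 7]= (0 8 5 2 4 9 7)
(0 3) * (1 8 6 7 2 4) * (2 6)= [3, 8, 4, 0, 1, 5, 7, 6, 2]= (0 3)(1 8 2 4)(6 7)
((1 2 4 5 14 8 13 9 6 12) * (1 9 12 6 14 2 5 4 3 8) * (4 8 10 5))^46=(1 12 4 9 8 14 13)(2 10)(3 5)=((1 4 8 13 12 9 14)(2 3 10 5))^46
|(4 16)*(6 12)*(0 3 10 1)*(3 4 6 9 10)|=8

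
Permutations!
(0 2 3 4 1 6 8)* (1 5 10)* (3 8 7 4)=(0 2 8)(1 6 7 4 5 10)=[2, 6, 8, 3, 5, 10, 7, 4, 0, 9, 1]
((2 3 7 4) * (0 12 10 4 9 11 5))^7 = ((0 12 10 4 2 3 7 9 11 5))^7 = (0 9 2 12 11 3 10 5 7 4)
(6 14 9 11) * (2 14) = [0, 1, 14, 3, 4, 5, 2, 7, 8, 11, 10, 6, 12, 13, 9] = (2 14 9 11 6)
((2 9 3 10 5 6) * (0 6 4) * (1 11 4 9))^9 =((0 6 2 1 11 4)(3 10 5 9))^9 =(0 1)(2 4)(3 10 5 9)(6 11)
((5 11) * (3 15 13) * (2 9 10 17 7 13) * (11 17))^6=(2 7 10 3 5)(9 13 11 15 17)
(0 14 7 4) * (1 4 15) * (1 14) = [1, 4, 2, 3, 0, 5, 6, 15, 8, 9, 10, 11, 12, 13, 7, 14] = (0 1 4)(7 15 14)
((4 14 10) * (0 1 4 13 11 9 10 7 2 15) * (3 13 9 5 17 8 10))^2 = (0 4 7 15 1 14 2)(3 11 17 10)(5 8 9 13)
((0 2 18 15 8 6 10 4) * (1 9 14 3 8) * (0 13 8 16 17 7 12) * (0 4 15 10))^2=(0 18 15 9 3 17 12 13 6 2 10 1 14 16 7 4 8)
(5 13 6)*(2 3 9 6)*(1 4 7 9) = (1 4 7 9 6 5 13 2 3) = [0, 4, 3, 1, 7, 13, 5, 9, 8, 6, 10, 11, 12, 2]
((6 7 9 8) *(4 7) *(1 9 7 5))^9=(1 6)(4 9)(5 8)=((1 9 8 6 4 5))^9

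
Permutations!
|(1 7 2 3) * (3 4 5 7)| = 4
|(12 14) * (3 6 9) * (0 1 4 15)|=|(0 1 4 15)(3 6 9)(12 14)|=12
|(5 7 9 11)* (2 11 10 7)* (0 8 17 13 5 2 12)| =6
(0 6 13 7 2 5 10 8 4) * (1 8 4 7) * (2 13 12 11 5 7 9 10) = [6, 8, 7, 3, 0, 2, 12, 13, 9, 10, 4, 5, 11, 1] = (0 6 12 11 5 2 7 13 1 8 9 10 4)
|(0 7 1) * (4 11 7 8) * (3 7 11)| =|(11)(0 8 4 3 7 1)| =6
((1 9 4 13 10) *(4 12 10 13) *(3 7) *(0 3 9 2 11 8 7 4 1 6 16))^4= ((0 3 4 1 2 11 8 7 9 12 10 6 16))^4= (0 2 9 16 1 7 6 4 8 10 3 11 12)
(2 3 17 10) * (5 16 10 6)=(2 3 17 6 5 16 10)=[0, 1, 3, 17, 4, 16, 5, 7, 8, 9, 2, 11, 12, 13, 14, 15, 10, 6]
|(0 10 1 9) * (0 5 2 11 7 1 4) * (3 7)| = 21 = |(0 10 4)(1 9 5 2 11 3 7)|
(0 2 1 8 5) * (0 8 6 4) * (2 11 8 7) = [11, 6, 1, 3, 0, 7, 4, 2, 5, 9, 10, 8] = (0 11 8 5 7 2 1 6 4)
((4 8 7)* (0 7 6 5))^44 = (0 4 6)(5 7 8)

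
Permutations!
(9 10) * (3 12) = [0, 1, 2, 12, 4, 5, 6, 7, 8, 10, 9, 11, 3] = (3 12)(9 10)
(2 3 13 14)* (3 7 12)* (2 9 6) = [0, 1, 7, 13, 4, 5, 2, 12, 8, 6, 10, 11, 3, 14, 9] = (2 7 12 3 13 14 9 6)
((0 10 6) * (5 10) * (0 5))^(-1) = (5 6 10)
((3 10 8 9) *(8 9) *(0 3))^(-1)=(0 9 10 3)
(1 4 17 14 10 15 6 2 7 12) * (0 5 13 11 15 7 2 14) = [5, 4, 2, 3, 17, 13, 14, 12, 8, 9, 7, 15, 1, 11, 10, 6, 16, 0] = (0 5 13 11 15 6 14 10 7 12 1 4 17)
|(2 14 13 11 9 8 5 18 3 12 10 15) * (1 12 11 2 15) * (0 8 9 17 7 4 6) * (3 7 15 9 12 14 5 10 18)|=18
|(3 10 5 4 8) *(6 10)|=6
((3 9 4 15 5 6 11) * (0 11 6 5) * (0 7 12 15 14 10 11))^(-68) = (3 10 4)(7 12 15)(9 11 14)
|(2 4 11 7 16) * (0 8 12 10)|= |(0 8 12 10)(2 4 11 7 16)|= 20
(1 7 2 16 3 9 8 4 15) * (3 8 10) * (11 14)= (1 7 2 16 8 4 15)(3 9 10)(11 14)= [0, 7, 16, 9, 15, 5, 6, 2, 4, 10, 3, 14, 12, 13, 11, 1, 8]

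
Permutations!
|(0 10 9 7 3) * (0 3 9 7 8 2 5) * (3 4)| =|(0 10 7 9 8 2 5)(3 4)| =14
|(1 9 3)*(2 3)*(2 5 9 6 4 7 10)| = 14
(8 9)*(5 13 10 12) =(5 13 10 12)(8 9) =[0, 1, 2, 3, 4, 13, 6, 7, 9, 8, 12, 11, 5, 10]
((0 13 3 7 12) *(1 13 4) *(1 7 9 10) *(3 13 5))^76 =(13)(1 5 3 9 10)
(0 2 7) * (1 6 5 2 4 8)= (0 4 8 1 6 5 2 7)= [4, 6, 7, 3, 8, 2, 5, 0, 1]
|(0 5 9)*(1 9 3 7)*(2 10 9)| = 8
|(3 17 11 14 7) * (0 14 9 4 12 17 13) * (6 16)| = |(0 14 7 3 13)(4 12 17 11 9)(6 16)| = 10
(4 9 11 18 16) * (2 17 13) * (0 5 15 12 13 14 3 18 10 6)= [5, 1, 17, 18, 9, 15, 0, 7, 8, 11, 6, 10, 13, 2, 3, 12, 4, 14, 16]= (0 5 15 12 13 2 17 14 3 18 16 4 9 11 10 6)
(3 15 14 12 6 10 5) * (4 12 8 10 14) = (3 15 4 12 6 14 8 10 5) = [0, 1, 2, 15, 12, 3, 14, 7, 10, 9, 5, 11, 6, 13, 8, 4]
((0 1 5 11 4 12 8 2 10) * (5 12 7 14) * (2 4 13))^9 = ((0 1 12 8 4 7 14 5 11 13 2 10))^9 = (0 13 14 8)(1 2 5 4)(7 12 10 11)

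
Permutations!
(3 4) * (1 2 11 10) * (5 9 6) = [0, 2, 11, 4, 3, 9, 5, 7, 8, 6, 1, 10] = (1 2 11 10)(3 4)(5 9 6)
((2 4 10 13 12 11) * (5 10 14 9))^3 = (2 9 13)(4 5 12)(10 11 14)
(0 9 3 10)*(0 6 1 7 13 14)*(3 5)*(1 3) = (0 9 5 1 7 13 14)(3 10 6) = [9, 7, 2, 10, 4, 1, 3, 13, 8, 5, 6, 11, 12, 14, 0]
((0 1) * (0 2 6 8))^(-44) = ((0 1 2 6 8))^(-44) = (0 1 2 6 8)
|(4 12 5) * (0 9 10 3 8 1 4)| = 9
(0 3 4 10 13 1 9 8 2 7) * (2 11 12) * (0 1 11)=(0 3 4 10 13 11 12 2 7 1 9 8)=[3, 9, 7, 4, 10, 5, 6, 1, 0, 8, 13, 12, 2, 11]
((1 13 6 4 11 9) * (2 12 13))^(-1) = (1 9 11 4 6 13 12 2)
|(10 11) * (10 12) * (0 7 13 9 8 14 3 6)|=24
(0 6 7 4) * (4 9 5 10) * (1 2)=(0 6 7 9 5 10 4)(1 2)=[6, 2, 1, 3, 0, 10, 7, 9, 8, 5, 4]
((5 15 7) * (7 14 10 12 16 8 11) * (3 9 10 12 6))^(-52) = (5 16)(7 12)(8 15)(11 14)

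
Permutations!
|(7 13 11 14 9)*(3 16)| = |(3 16)(7 13 11 14 9)| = 10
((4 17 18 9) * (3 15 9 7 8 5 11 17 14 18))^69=(3 4 7 11 15 14 8 17 9 18 5)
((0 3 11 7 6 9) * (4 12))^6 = ((0 3 11 7 6 9)(4 12))^6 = (12)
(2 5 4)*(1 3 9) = (1 3 9)(2 5 4) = [0, 3, 5, 9, 2, 4, 6, 7, 8, 1]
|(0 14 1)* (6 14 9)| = |(0 9 6 14 1)| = 5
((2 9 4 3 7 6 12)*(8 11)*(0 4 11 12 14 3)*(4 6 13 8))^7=(0 12 14 9 7 4 8 6 2 3 11 13)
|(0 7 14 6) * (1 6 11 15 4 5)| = 9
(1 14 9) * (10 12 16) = (1 14 9)(10 12 16) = [0, 14, 2, 3, 4, 5, 6, 7, 8, 1, 12, 11, 16, 13, 9, 15, 10]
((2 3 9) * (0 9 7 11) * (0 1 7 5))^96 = (11)(0 9 2 3 5)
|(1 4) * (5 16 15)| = 6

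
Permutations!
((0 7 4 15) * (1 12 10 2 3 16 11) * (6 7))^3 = (0 4 6 15 7)(1 2 11 10 16 12 3)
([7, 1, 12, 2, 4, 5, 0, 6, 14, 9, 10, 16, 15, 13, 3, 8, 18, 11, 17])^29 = [6, 1, 3, 14, 4, 5, 7, 0, 15, 9, 10, 16, 2, 13, 8, 12, 18, 11, 17]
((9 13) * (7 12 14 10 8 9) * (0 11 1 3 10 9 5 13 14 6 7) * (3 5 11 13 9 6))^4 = ((0 13)(1 5 9 14 6 7 12 3 10 8 11))^4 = (1 6 10 5 7 8 9 12 11 14 3)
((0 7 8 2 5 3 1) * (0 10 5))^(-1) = (0 2 8 7)(1 3 5 10)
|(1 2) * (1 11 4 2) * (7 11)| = 4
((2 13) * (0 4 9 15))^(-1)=((0 4 9 15)(2 13))^(-1)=(0 15 9 4)(2 13)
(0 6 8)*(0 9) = (0 6 8 9) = [6, 1, 2, 3, 4, 5, 8, 7, 9, 0]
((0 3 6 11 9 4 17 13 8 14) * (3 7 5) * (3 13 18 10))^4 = (0 8 5)(3 4)(6 17)(7 14 13)(9 10)(11 18)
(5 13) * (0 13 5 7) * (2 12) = (0 13 7)(2 12) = [13, 1, 12, 3, 4, 5, 6, 0, 8, 9, 10, 11, 2, 7]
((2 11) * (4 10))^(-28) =(11) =((2 11)(4 10))^(-28)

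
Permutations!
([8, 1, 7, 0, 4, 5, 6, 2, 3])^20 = [3, 1, 2, 8, 4, 5, 6, 7, 0]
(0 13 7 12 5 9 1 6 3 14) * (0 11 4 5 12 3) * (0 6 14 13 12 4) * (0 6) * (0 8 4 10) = (0 12 10)(1 14 11 6 8 4 5 9)(3 13 7) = [12, 14, 2, 13, 5, 9, 8, 3, 4, 1, 0, 6, 10, 7, 11]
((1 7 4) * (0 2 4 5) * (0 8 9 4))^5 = ((0 2)(1 7 5 8 9 4))^5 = (0 2)(1 4 9 8 5 7)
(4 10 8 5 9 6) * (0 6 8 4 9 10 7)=[6, 1, 2, 3, 7, 10, 9, 0, 5, 8, 4]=(0 6 9 8 5 10 4 7)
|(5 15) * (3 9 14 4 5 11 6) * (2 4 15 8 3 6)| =9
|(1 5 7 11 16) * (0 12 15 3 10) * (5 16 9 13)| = |(0 12 15 3 10)(1 16)(5 7 11 9 13)| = 10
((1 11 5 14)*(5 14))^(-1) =((1 11 14))^(-1) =(1 14 11)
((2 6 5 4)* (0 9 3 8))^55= ((0 9 3 8)(2 6 5 4))^55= (0 8 3 9)(2 4 5 6)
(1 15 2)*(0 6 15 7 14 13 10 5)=(0 6 15 2 1 7 14 13 10 5)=[6, 7, 1, 3, 4, 0, 15, 14, 8, 9, 5, 11, 12, 10, 13, 2]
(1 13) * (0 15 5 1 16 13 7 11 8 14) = [15, 7, 2, 3, 4, 1, 6, 11, 14, 9, 10, 8, 12, 16, 0, 5, 13] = (0 15 5 1 7 11 8 14)(13 16)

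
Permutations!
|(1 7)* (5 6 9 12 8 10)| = |(1 7)(5 6 9 12 8 10)| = 6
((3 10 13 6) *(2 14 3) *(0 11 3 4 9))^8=(0 4 2 13 3)(6 10 11 9 14)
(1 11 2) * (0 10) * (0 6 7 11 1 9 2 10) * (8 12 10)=(2 9)(6 7 11 8 12 10)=[0, 1, 9, 3, 4, 5, 7, 11, 12, 2, 6, 8, 10]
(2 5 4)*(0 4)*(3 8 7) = (0 4 2 5)(3 8 7) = [4, 1, 5, 8, 2, 0, 6, 3, 7]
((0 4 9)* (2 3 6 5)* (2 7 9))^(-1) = ((0 4 2 3 6 5 7 9))^(-1) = (0 9 7 5 6 3 2 4)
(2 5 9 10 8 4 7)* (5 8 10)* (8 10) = (2 10 8 4 7)(5 9) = [0, 1, 10, 3, 7, 9, 6, 2, 4, 5, 8]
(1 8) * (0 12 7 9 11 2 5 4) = (0 12 7 9 11 2 5 4)(1 8) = [12, 8, 5, 3, 0, 4, 6, 9, 1, 11, 10, 2, 7]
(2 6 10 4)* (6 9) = (2 9 6 10 4) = [0, 1, 9, 3, 2, 5, 10, 7, 8, 6, 4]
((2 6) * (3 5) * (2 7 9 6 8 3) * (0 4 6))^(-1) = (0 9 7 6 4)(2 5 3 8)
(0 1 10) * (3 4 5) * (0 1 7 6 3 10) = [7, 0, 2, 4, 5, 10, 3, 6, 8, 9, 1] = (0 7 6 3 4 5 10 1)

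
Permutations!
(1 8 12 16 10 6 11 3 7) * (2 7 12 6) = (1 8 6 11 3 12 16 10 2 7) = [0, 8, 7, 12, 4, 5, 11, 1, 6, 9, 2, 3, 16, 13, 14, 15, 10]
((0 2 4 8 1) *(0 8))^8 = (8)(0 4 2)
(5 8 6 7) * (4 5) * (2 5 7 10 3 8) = [0, 1, 5, 8, 7, 2, 10, 4, 6, 9, 3] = (2 5)(3 8 6 10)(4 7)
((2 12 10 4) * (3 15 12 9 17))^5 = (2 12 17 4 15 9 10 3)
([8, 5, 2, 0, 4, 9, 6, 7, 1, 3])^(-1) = (0 3 9 5 1 8)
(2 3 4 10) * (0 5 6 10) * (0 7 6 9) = [5, 1, 3, 4, 7, 9, 10, 6, 8, 0, 2] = (0 5 9)(2 3 4 7 6 10)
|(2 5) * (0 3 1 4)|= |(0 3 1 4)(2 5)|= 4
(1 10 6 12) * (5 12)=[0, 10, 2, 3, 4, 12, 5, 7, 8, 9, 6, 11, 1]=(1 10 6 5 12)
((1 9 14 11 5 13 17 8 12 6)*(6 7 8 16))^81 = ((1 9 14 11 5 13 17 16 6)(7 8 12))^81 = (17)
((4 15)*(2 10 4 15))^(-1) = (15)(2 4 10)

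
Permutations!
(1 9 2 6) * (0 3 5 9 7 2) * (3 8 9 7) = (0 8 9)(1 3 5 7 2 6) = [8, 3, 6, 5, 4, 7, 1, 2, 9, 0]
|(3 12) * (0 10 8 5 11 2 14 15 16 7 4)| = |(0 10 8 5 11 2 14 15 16 7 4)(3 12)| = 22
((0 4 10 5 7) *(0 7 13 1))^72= ((0 4 10 5 13 1))^72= (13)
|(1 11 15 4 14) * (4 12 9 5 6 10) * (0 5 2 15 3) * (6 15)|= 13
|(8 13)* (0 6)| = |(0 6)(8 13)| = 2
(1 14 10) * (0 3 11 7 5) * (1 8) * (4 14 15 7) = (0 3 11 4 14 10 8 1 15 7 5) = [3, 15, 2, 11, 14, 0, 6, 5, 1, 9, 8, 4, 12, 13, 10, 7]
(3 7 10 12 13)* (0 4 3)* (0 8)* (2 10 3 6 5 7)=(0 4 6 5 7 3 2 10 12 13 8)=[4, 1, 10, 2, 6, 7, 5, 3, 0, 9, 12, 11, 13, 8]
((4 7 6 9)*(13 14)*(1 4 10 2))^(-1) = (1 2 10 9 6 7 4)(13 14)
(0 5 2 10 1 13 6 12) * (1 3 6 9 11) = [5, 13, 10, 6, 4, 2, 12, 7, 8, 11, 3, 1, 0, 9] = (0 5 2 10 3 6 12)(1 13 9 11)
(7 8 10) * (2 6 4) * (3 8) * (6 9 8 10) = (2 9 8 6 4)(3 10 7) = [0, 1, 9, 10, 2, 5, 4, 3, 6, 8, 7]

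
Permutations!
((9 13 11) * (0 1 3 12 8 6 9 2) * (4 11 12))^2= (0 3 11)(1 4 2)(6 13 8 9 12)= ((0 1 3 4 11 2)(6 9 13 12 8))^2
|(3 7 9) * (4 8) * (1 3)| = |(1 3 7 9)(4 8)| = 4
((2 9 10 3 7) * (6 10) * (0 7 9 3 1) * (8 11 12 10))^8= (0 12 6 2 1 11 9 7 10 8 3)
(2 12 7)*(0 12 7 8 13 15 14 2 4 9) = (0 12 8 13 15 14 2 7 4 9) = [12, 1, 7, 3, 9, 5, 6, 4, 13, 0, 10, 11, 8, 15, 2, 14]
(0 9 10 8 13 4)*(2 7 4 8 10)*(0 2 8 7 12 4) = (0 9 8 13 7)(2 12 4) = [9, 1, 12, 3, 2, 5, 6, 0, 13, 8, 10, 11, 4, 7]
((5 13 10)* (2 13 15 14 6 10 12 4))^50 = (15)(2 12)(4 13)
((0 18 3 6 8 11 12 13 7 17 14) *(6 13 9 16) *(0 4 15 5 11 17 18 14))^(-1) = (0 17 8 6 16 9 12 11 5 15 4 14)(3 18 7 13) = ((0 14 4 15 5 11 12 9 16 6 8 17)(3 13 7 18))^(-1)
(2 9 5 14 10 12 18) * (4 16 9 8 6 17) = (2 8 6 17 4 16 9 5 14 10 12 18) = [0, 1, 8, 3, 16, 14, 17, 7, 6, 5, 12, 11, 18, 13, 10, 15, 9, 4, 2]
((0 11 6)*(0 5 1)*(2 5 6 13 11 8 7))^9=(0 2)(1 7)(5 8)(11 13)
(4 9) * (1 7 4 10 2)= (1 7 4 9 10 2)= [0, 7, 1, 3, 9, 5, 6, 4, 8, 10, 2]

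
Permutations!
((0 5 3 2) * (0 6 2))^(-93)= ((0 5 3)(2 6))^(-93)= (2 6)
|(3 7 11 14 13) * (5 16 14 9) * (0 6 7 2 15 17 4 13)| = 24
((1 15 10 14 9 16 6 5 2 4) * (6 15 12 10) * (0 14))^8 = (0 4 15)(1 6 14)(2 16 10)(5 9 12) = ((0 14 9 16 15 6 5 2 4 1 12 10))^8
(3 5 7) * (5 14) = [0, 1, 2, 14, 4, 7, 6, 3, 8, 9, 10, 11, 12, 13, 5] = (3 14 5 7)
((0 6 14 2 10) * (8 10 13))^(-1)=((0 6 14 2 13 8 10))^(-1)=(0 10 8 13 2 14 6)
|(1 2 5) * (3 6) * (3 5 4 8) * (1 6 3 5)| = 6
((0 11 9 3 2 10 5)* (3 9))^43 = (0 11 3 2 10 5)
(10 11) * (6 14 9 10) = (6 14 9 10 11) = [0, 1, 2, 3, 4, 5, 14, 7, 8, 10, 11, 6, 12, 13, 9]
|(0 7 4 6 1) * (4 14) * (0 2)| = |(0 7 14 4 6 1 2)| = 7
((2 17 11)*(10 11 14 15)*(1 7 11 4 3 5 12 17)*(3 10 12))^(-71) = (1 7 11 2)(3 5)(4 10)(12 17 14 15)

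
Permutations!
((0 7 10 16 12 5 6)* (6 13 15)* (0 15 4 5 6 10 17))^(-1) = (0 17 7)(4 13 5)(6 12 16 10 15)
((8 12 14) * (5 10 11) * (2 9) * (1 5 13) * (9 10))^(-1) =(1 13 11 10 2 9 5)(8 14 12)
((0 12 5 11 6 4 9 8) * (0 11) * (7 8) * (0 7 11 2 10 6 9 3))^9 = ((0 12 5 7 8 2 10 6 4 3)(9 11))^9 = (0 3 4 6 10 2 8 7 5 12)(9 11)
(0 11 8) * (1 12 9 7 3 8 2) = (0 11 2 1 12 9 7 3 8) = [11, 12, 1, 8, 4, 5, 6, 3, 0, 7, 10, 2, 9]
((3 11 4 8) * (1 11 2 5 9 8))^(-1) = ((1 11 4)(2 5 9 8 3))^(-1) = (1 4 11)(2 3 8 9 5)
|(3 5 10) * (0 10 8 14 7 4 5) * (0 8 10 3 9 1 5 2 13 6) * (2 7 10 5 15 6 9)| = |(0 3 8 14 10 2 13 9 1 15 6)(4 7)| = 22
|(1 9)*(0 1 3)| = |(0 1 9 3)| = 4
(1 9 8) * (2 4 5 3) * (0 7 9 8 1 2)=(0 7 9 1 8 2 4 5 3)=[7, 8, 4, 0, 5, 3, 6, 9, 2, 1]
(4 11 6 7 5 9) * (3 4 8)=(3 4 11 6 7 5 9 8)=[0, 1, 2, 4, 11, 9, 7, 5, 3, 8, 10, 6]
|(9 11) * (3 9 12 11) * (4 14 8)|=6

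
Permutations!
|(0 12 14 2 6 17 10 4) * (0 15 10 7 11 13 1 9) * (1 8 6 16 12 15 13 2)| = 16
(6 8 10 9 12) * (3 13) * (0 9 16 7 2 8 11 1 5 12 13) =(0 9 13 3)(1 5 12 6 11)(2 8 10 16 7) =[9, 5, 8, 0, 4, 12, 11, 2, 10, 13, 16, 1, 6, 3, 14, 15, 7]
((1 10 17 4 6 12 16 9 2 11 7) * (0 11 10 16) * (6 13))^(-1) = (0 12 6 13 4 17 10 2 9 16 1 7 11)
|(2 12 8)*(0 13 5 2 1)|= 7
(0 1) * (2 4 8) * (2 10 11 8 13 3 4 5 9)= (0 1)(2 5 9)(3 4 13)(8 10 11)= [1, 0, 5, 4, 13, 9, 6, 7, 10, 2, 11, 8, 12, 3]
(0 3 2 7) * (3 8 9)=[8, 1, 7, 2, 4, 5, 6, 0, 9, 3]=(0 8 9 3 2 7)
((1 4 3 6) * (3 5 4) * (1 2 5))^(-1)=(1 4 5 2 6 3)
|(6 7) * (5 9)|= 2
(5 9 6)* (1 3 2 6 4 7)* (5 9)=[0, 3, 6, 2, 7, 5, 9, 1, 8, 4]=(1 3 2 6 9 4 7)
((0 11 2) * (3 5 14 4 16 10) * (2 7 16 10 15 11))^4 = ((0 2)(3 5 14 4 10)(7 16 15 11))^4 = (16)(3 10 4 14 5)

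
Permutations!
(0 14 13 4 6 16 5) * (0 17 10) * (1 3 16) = (0 14 13 4 6 1 3 16 5 17 10) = [14, 3, 2, 16, 6, 17, 1, 7, 8, 9, 0, 11, 12, 4, 13, 15, 5, 10]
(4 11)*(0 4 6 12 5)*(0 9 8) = (0 4 11 6 12 5 9 8) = [4, 1, 2, 3, 11, 9, 12, 7, 0, 8, 10, 6, 5]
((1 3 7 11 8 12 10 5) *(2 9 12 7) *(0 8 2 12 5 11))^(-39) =(1 3 12 10 11 2 9 5)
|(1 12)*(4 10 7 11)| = |(1 12)(4 10 7 11)| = 4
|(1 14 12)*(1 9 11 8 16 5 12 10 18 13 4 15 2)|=24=|(1 14 10 18 13 4 15 2)(5 12 9 11 8 16)|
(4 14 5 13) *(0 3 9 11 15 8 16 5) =[3, 1, 2, 9, 14, 13, 6, 7, 16, 11, 10, 15, 12, 4, 0, 8, 5] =(0 3 9 11 15 8 16 5 13 4 14)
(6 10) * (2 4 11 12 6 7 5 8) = (2 4 11 12 6 10 7 5 8) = [0, 1, 4, 3, 11, 8, 10, 5, 2, 9, 7, 12, 6]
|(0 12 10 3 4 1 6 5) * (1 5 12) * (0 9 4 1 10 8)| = |(0 10 3 1 6 12 8)(4 5 9)| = 21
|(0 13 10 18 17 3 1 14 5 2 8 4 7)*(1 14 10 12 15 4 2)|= |(0 13 12 15 4 7)(1 10 18 17 3 14 5)(2 8)|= 42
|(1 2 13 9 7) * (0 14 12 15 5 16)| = 30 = |(0 14 12 15 5 16)(1 2 13 9 7)|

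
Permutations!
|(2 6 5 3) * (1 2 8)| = 6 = |(1 2 6 5 3 8)|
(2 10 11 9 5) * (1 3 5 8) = (1 3 5 2 10 11 9 8) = [0, 3, 10, 5, 4, 2, 6, 7, 1, 8, 11, 9]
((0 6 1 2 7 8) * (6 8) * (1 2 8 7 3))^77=((0 7 6 2 3 1 8))^77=(8)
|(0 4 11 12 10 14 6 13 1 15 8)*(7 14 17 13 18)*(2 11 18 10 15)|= |(0 4 18 7 14 6 10 17 13 1 2 11 12 15 8)|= 15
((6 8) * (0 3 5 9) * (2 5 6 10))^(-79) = ((0 3 6 8 10 2 5 9))^(-79) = (0 3 6 8 10 2 5 9)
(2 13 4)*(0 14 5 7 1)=(0 14 5 7 1)(2 13 4)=[14, 0, 13, 3, 2, 7, 6, 1, 8, 9, 10, 11, 12, 4, 5]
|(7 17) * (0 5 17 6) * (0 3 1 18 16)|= 9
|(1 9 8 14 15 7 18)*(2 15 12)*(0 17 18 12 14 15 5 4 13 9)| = 36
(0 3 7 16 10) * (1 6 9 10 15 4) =[3, 6, 2, 7, 1, 5, 9, 16, 8, 10, 0, 11, 12, 13, 14, 4, 15] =(0 3 7 16 15 4 1 6 9 10)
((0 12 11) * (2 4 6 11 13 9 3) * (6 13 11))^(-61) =((0 12 11)(2 4 13 9 3))^(-61) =(0 11 12)(2 3 9 13 4)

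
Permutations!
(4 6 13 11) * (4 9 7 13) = (4 6)(7 13 11 9) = [0, 1, 2, 3, 6, 5, 4, 13, 8, 7, 10, 9, 12, 11]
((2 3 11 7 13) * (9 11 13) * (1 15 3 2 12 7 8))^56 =(1 3 12 9 8 15 13 7 11)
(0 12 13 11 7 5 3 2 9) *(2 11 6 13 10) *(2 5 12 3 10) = [3, 1, 9, 11, 4, 10, 13, 12, 8, 0, 5, 7, 2, 6] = (0 3 11 7 12 2 9)(5 10)(6 13)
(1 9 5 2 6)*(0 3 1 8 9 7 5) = (0 3 1 7 5 2 6 8 9) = [3, 7, 6, 1, 4, 2, 8, 5, 9, 0]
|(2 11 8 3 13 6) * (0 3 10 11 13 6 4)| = |(0 3 6 2 13 4)(8 10 11)| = 6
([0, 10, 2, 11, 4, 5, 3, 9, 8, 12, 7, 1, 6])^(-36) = [0, 12, 2, 7, 4, 5, 10, 3, 8, 11, 6, 9, 1]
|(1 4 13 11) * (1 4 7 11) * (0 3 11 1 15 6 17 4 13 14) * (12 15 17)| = |(0 3 11 13 17 4 14)(1 7)(6 12 15)| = 42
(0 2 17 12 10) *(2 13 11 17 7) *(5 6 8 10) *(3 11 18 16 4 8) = (0 13 18 16 4 8 10)(2 7)(3 11 17 12 5 6) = [13, 1, 7, 11, 8, 6, 3, 2, 10, 9, 0, 17, 5, 18, 14, 15, 4, 12, 16]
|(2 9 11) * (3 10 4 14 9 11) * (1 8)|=10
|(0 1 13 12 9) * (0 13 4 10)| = |(0 1 4 10)(9 13 12)| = 12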